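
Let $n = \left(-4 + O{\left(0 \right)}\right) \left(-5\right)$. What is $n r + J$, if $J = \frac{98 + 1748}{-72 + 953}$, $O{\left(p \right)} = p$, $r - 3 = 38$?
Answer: $\frac{724266}{881} \approx 822.1$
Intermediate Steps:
$r = 41$ ($r = 3 + 38 = 41$)
$J = \frac{1846}{881} \approx 2.0953$
$n = 20$ ($n = \left(-4 + 0\right) \left(-5\right) = \left(-4\right) \left(-5\right) = 20$)
$n r + J = 20 \cdot 41 + \frac{1846}{881} = 820 + \frac{1846}{881} = \frac{724266}{881}$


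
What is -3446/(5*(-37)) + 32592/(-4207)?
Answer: 1209686/111185 ≈ 10.880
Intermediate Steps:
-3446/(5*(-37)) + 32592/(-4207) = -3446/(-185) + 32592*(-1/4207) = -3446*(-1/185) - 4656/601 = 3446/185 - 4656/601 = 1209686/111185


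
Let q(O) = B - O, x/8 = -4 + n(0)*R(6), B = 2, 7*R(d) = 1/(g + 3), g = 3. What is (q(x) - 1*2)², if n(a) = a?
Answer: 1024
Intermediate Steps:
R(d) = 1/42 (R(d) = 1/(7*(3 + 3)) = (⅐)/6 = (⅐)*(⅙) = 1/42)
x = -32 (x = 8*(-4 + 0*(1/42)) = 8*(-4 + 0) = 8*(-4) = -32)
q(O) = 2 - O
(q(x) - 1*2)² = ((2 - 1*(-32)) - 1*2)² = ((2 + 32) - 2)² = (34 - 2)² = 32² = 1024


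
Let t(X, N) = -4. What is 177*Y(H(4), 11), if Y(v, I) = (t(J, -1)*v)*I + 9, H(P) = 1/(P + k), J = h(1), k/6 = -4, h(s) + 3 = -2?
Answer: 9912/5 ≈ 1982.4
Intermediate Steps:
h(s) = -5 (h(s) = -3 - 2 = -5)
k = -24 (k = 6*(-4) = -24)
J = -5
H(P) = 1/(-24 + P) (H(P) = 1/(P - 24) = 1/(-24 + P))
Y(v, I) = 9 - 4*I*v (Y(v, I) = (-4*v)*I + 9 = -4*I*v + 9 = 9 - 4*I*v)
177*Y(H(4), 11) = 177*(9 - 4*11/(-24 + 4)) = 177*(9 - 4*11/(-20)) = 177*(9 - 4*11*(-1/20)) = 177*(9 + 11/5) = 177*(56/5) = 9912/5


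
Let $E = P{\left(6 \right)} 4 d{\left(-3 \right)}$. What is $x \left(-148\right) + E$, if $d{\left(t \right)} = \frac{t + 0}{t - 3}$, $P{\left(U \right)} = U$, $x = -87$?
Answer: $12888$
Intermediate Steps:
$d{\left(t \right)} = \frac{t}{-3 + t}$
$E = 12$ ($E = 6 \cdot 4 \left(- \frac{3}{-3 - 3}\right) = 24 \left(- \frac{3}{-6}\right) = 24 \left(\left(-3\right) \left(- \frac{1}{6}\right)\right) = 24 \cdot \frac{1}{2} = 12$)
$x \left(-148\right) + E = \left(-87\right) \left(-148\right) + 12 = 12876 + 12 = 12888$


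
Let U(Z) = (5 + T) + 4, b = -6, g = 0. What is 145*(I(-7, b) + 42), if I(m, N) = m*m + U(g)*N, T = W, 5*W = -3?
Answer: 5887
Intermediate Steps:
W = -⅗ (W = (⅕)*(-3) = -⅗ ≈ -0.60000)
T = -⅗ ≈ -0.60000
U(Z) = 42/5 (U(Z) = (5 - ⅗) + 4 = 22/5 + 4 = 42/5)
I(m, N) = m² + 42*N/5 (I(m, N) = m*m + 42*N/5 = m² + 42*N/5)
145*(I(-7, b) + 42) = 145*(((-7)² + (42/5)*(-6)) + 42) = 145*((49 - 252/5) + 42) = 145*(-7/5 + 42) = 145*(203/5) = 5887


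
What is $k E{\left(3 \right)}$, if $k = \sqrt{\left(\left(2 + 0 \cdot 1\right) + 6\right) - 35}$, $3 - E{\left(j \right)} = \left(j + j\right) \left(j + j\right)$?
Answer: $- 99 i \sqrt{3} \approx - 171.47 i$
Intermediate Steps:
$E{\left(j \right)} = 3 - 4 j^{2}$ ($E{\left(j \right)} = 3 - \left(j + j\right) \left(j + j\right) = 3 - 2 j 2 j = 3 - 4 j^{2}$)
$k = 3 i \sqrt{3}$ ($k = \sqrt{\left(\left(2 + 0\right) + 6\right) - 35} = \sqrt{\left(2 + 6\right) - 35} = \sqrt{8 - 35} = \sqrt{-27} = 3 i \sqrt{3} \approx 5.1962 i$)
$k E{\left(3 \right)} = 3 i \sqrt{3} \left(3 - 4 \cdot 3^{2}\right) = 3 i \sqrt{3} \left(3 - 36\right) = 3 i \sqrt{3} \left(-33\right) = - 99 i \sqrt{3}$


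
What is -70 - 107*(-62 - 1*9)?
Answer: 7527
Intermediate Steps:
-70 - 107*(-62 - 1*9) = -70 - 107*(-62 - 9) = -70 - 107*(-71) = -70 + 7597 = 7527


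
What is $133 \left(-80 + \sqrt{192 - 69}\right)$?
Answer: $-10640 + 133 \sqrt{123} \approx -9165.0$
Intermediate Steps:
$133 \left(-80 + \sqrt{192 - 69}\right) = 133 \left(-80 + \sqrt{123}\right) = -10640 + 133 \sqrt{123}$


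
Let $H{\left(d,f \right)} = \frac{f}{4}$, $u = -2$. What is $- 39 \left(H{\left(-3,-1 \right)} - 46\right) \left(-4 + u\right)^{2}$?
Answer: $64935$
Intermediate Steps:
$H{\left(d,f \right)} = \frac{f}{4}$ ($H{\left(d,f \right)} = f \frac{1}{4} = \frac{f}{4}$)
$- 39 \left(H{\left(-3,-1 \right)} - 46\right) \left(-4 + u\right)^{2} = - 39 \left(\frac{1}{4} \left(-1\right) - 46\right) \left(-4 - 2\right)^{2} = - 39 \left(- \frac{1}{4} - 46\right) \left(-6\right)^{2} = \left(-39\right) \left(- \frac{185}{4}\right) 36 = \frac{7215}{4} \cdot 36 = 64935$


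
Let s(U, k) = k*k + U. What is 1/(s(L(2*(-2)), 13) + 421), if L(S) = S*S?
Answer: 1/606 ≈ 0.0016502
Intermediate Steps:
L(S) = S²
s(U, k) = U + k² (s(U, k) = k² + U = U + k²)
1/(s(L(2*(-2)), 13) + 421) = 1/(((2*(-2))² + 13²) + 421) = 1/(((-4)² + 169) + 421) = 1/((16 + 169) + 421) = 1/(185 + 421) = 1/606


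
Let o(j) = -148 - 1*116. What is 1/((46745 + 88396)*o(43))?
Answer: -1/35677224 ≈ -2.8029e-8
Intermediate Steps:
o(j) = -264 (o(j) = -148 - 116 = -264)
1/((46745 + 88396)*o(43)) = 1/((46745 + 88396)*(-264)) = -1/264/135141 = (1/135141)*(-1/264) = -1/35677224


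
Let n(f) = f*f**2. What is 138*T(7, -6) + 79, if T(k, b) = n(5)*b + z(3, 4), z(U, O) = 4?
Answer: -102869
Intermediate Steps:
n(f) = f**3
T(k, b) = 4 + 125*b (T(k, b) = 5**3*b + 4 = 125*b + 4 = 4 + 125*b)
138*T(7, -6) + 79 = 138*(4 + 125*(-6)) + 79 = 138*(4 - 750) + 79 = 138*(-746) + 79 = -102948 + 79 = -102869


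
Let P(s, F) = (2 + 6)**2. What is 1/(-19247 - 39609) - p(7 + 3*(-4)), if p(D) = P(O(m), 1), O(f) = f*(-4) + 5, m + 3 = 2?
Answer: -3766785/58856 ≈ -64.000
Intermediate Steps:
m = -1 (m = -3 + 2 = -1)
O(f) = 5 - 4*f (O(f) = -4*f + 5 = 5 - 4*f)
P(s, F) = 64 (P(s, F) = 8**2 = 64)
p(D) = 64
1/(-19247 - 39609) - p(7 + 3*(-4)) = 1/(-19247 - 39609) - 1*64 = 1/(-58856) - 64 = -1/58856 - 64 = -3766785/58856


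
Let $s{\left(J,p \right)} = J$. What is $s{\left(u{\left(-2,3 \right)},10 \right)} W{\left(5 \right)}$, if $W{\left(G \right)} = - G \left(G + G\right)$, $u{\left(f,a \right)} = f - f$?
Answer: $0$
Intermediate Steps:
$u{\left(f,a \right)} = 0$
$W{\left(G \right)} = - 2 G^{2}$ ($W{\left(G \right)} = - G 2 G = - 2 G^{2}$)
$s{\left(u{\left(-2,3 \right)},10 \right)} W{\left(5 \right)} = 0 \left(- 2 \cdot 5^{2}\right) = 0 \left(\left(-2\right) 25\right) = 0 \left(-50\right) = 0$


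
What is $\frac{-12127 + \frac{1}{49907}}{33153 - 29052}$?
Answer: $- \frac{605222188}{204668607} \approx -2.9571$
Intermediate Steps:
$\frac{-12127 + \frac{1}{49907}}{33153 - 29052} = \frac{-12127 + \frac{1}{49907}}{4101} = \left(- \frac{605222188}{49907}\right) \frac{1}{4101} = - \frac{605222188}{204668607}$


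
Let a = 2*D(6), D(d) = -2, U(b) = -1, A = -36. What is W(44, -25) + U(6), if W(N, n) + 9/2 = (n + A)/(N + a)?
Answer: -281/40 ≈ -7.0250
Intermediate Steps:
a = -4 (a = 2*(-2) = -4)
W(N, n) = -9/2 + (-36 + n)/(-4 + N) (W(N, n) = -9/2 + (n - 36)/(N - 4) = -9/2 + (-36 + n)/(-4 + N))
W(44, -25) + U(6) = (-18 - 25 - 9/2*44)/(-4 + 44) - 1 = (-18 - 25 - 198)/40 - 1 = (1/40)*(-241) - 1 = -241/40 - 1 = -281/40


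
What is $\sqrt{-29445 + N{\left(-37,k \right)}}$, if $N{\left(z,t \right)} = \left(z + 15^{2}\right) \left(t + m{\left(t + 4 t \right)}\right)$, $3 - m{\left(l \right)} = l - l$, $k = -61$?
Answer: $i \sqrt{40349} \approx 200.87 i$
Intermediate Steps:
$m{\left(l \right)} = 3$ ($m{\left(l \right)} = 3 - \left(l - l\right) = 3 - 0 = 3 + 0 = 3$)
$N{\left(z,t \right)} = \left(3 + t\right) \left(225 + z\right)$ ($N{\left(z,t \right)} = \left(z + 15^{2}\right) \left(t + 3\right) = \left(z + 225\right) \left(3 + t\right) = \left(225 + z\right) \left(3 + t\right) = \left(3 + t\right) \left(225 + z\right)$)
$\sqrt{-29445 + N{\left(-37,k \right)}} = \sqrt{-29445 + \left(675 + 3 \left(-37\right) + 225 \left(-61\right) - -2257\right)} = \sqrt{-29445 + \left(675 - 111 - 13725 + 2257\right)} = \sqrt{-29445 - 10904} = \sqrt{-40349} = i \sqrt{40349}$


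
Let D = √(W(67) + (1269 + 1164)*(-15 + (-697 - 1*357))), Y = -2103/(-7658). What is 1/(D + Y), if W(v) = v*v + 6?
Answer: 16104774/152264733342857 - 58644964*I*√2596382/152264733342857 ≈ 1.0577e-7 - 0.00062061*I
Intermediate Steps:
W(v) = 6 + v² (W(v) = v² + 6 = 6 + v²)
Y = 2103/7658 (Y = -2103*(-1/7658) = 2103/7658 ≈ 0.27461)
D = I*√2596382 (D = √((6 + 67²) + (1269 + 1164)*(-15 + (-697 - 1*357))) = √((6 + 4489) + 2433*(-15 + (-697 - 357))) = √(4495 + 2433*(-15 - 1054)) = √(4495 + 2433*(-1069)) = √(4495 - 2600877) = √(-2596382) = I*√2596382 ≈ 1611.3*I)
1/(D + Y) = 1/(I*√2596382 + 2103/7658) = 1/(2103/7658 + I*√2596382)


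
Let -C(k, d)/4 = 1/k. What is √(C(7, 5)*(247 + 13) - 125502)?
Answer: I*√6156878/7 ≈ 354.47*I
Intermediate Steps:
C(k, d) = -4/k
√(C(7, 5)*(247 + 13) - 125502) = √((-4/7)*(247 + 13) - 125502) = √(-4*⅐*260 - 125502) = √(-4/7*260 - 125502) = √(-1040/7 - 125502) = √(-879554/7) = I*√6156878/7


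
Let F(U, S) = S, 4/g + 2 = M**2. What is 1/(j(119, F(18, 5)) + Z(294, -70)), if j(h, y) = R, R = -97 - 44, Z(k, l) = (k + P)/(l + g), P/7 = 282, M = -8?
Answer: -542/93999 ≈ -0.0057660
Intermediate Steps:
g = 2/31 (g = 4/(-2 + (-8)**2) = 4/(-2 + 64) = 4/62 = 4*(1/62) = 2/31 ≈ 0.064516)
P = 1974 (P = 7*282 = 1974)
Z(k, l) = (1974 + k)/(2/31 + l) (Z(k, l) = (k + 1974)/(l + 2/31) = (1974 + k)/(2/31 + l))
R = -141
j(h, y) = -141
1/(j(119, F(18, 5)) + Z(294, -70)) = 1/(-141 + 31*(1974 + 294)/(2 + 31*(-70))) = 1/(-141 + 31*2268/(2 - 2170)) = 1/(-141 + 31*2268/(-2168)) = 1/(-141 + 31*(-1/2168)*2268) = 1/(-141 - 17577/542) = 1/(-93999/542) = -542/93999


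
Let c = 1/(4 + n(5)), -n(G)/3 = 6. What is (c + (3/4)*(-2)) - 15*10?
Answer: -1061/7 ≈ -151.57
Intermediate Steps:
n(G) = -18 (n(G) = -3*6 = -18)
c = -1/14 (c = 1/(4 - 18) = 1/(-14) = -1/14 ≈ -0.071429)
(c + (3/4)*(-2)) - 15*10 = (-1/14 + (3/4)*(-2)) - 15*10 = (-1/14 + (3*(¼))*(-2)) - 150 = (-1/14 + (¾)*(-2)) - 150 = (-1/14 - 3/2) - 150 = -11/7 - 150 = -1061/7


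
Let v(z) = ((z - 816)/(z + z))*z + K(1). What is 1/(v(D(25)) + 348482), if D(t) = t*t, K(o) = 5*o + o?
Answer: 2/696785 ≈ 2.8703e-6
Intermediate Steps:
K(o) = 6*o
D(t) = t**2
v(z) = -402 + z/2 (v(z) = ((z - 816)/(z + z))*z + 6*1 = ((-816 + z)/((2*z)))*z + 6 = ((-816 + z)*(1/(2*z)))*z + 6 = ((-816 + z)/(2*z))*z + 6 = (-408 + z/2) + 6 = -402 + z/2)
1/(v(D(25)) + 348482) = 1/((-402 + (1/2)*25**2) + 348482) = 1/((-402 + (1/2)*625) + 348482) = 1/((-402 + 625/2) + 348482) = 1/(-179/2 + 348482) = 1/(696785/2) = 2/696785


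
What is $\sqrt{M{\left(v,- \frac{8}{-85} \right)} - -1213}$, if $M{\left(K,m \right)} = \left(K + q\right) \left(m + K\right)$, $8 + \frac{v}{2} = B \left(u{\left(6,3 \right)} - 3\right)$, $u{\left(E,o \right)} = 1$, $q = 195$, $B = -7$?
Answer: $\frac{\sqrt{26851585}}{85} \approx 60.963$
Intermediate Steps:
$v = 12$ ($v = -16 + 2 \left(- 7 \left(1 - 3\right)\right) = -16 + 2 \left(\left(-7\right) \left(-2\right)\right) = -16 + 2 \cdot 14 = -16 + 28 = 12$)
$M{\left(K,m \right)} = \left(195 + K\right) \left(K + m\right)$ ($M{\left(K,m \right)} = \left(K + 195\right) \left(m + K\right) = \left(195 + K\right) \left(K + m\right)$)
$\sqrt{M{\left(v,- \frac{8}{-85} \right)} - -1213} = \sqrt{\left(12^{2} + 195 \cdot 12 + 195 \left(- \frac{8}{-85}\right) + 12 \left(- \frac{8}{-85}\right)\right) - -1213} = \sqrt{\left(144 + 2340 + 195 \left(\left(-8\right) \left(- \frac{1}{85}\right)\right) + 12 \left(\left(-8\right) \left(- \frac{1}{85}\right)\right)\right) + \left(-780 + 1993\right)} = \sqrt{\left(144 + 2340 + 195 \cdot \frac{8}{85} + 12 \cdot \frac{8}{85}\right) + 1213} = \sqrt{\left(144 + 2340 + \frac{312}{17} + \frac{96}{85}\right) + 1213} = \sqrt{\frac{212796}{85} + 1213} = \sqrt{\frac{315901}{85}} = \frac{\sqrt{26851585}}{85}$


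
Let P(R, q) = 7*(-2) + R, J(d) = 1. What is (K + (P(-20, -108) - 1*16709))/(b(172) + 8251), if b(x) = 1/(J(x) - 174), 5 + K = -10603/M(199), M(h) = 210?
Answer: -610289159/299758620 ≈ -2.0359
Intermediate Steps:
K = -11653/210 (K = -5 - 10603/210 = -11653/210 ≈ -55.490)
P(R, q) = -14 + R
b(x) = -1/173 (b(x) = 1/(1 - 174) = 1/(-173) = -1/173)
(K + (P(-20, -108) - 1*16709))/(b(172) + 8251) = (-11653/210 + ((-14 - 20) - 1*16709))/(-1/173 + 8251) = (-11653/210 + (-34 - 16709))/(1427422/173) = (-11653/210 - 16743)*(173/1427422) = -3527683/210*173/1427422 = -610289159/299758620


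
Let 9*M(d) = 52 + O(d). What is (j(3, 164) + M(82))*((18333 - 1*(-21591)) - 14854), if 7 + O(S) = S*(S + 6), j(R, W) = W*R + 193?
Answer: 336589820/9 ≈ 3.7399e+7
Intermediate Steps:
j(R, W) = 193 + R*W (j(R, W) = R*W + 193 = 193 + R*W)
O(S) = -7 + S*(6 + S) (O(S) = -7 + S*(S + 6) = -7 + S*(6 + S))
M(d) = 5 + d**2/9 + 2*d/3 (M(d) = (52 + (-7 + d**2 + 6*d))/9 = (45 + d**2 + 6*d)/9 = 5 + d**2/9 + 2*d/3)
(j(3, 164) + M(82))*((18333 - 1*(-21591)) - 14854) = ((193 + 3*164) + (5 + (1/9)*82**2 + (2/3)*82))*((18333 - 1*(-21591)) - 14854) = ((193 + 492) + (5 + (1/9)*6724 + 164/3))*((18333 + 21591) - 14854) = (685 + (5 + 6724/9 + 164/3))*(39924 - 14854) = (685 + 7261/9)*25070 = (13426/9)*25070 = 336589820/9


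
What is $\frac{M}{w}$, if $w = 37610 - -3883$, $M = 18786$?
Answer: $\frac{6262}{13831} \approx 0.45275$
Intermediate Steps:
$w = 41493$ ($w = 37610 + 3883 = 41493$)
$\frac{M}{w} = \frac{18786}{41493} = 18786 \cdot \frac{1}{41493} = \frac{6262}{13831}$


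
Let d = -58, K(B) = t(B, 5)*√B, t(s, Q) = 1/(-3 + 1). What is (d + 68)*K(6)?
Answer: -5*√6 ≈ -12.247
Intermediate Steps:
t(s, Q) = -½ (t(s, Q) = 1/(-2) = -½)
K(B) = -√B/2
(d + 68)*K(6) = (-58 + 68)*(-√6/2) = 10*(-√6/2) = -5*√6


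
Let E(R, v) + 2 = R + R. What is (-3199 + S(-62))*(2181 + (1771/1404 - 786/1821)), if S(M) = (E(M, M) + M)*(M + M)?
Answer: 37398442395121/852228 ≈ 4.3883e+7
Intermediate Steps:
E(R, v) = -2 + 2*R (E(R, v) = -2 + (R + R) = -2 + 2*R)
S(M) = 2*M*(-2 + 3*M) (S(M) = ((-2 + 2*M) + M)*(M + M) = (-2 + 3*M)*(2*M) = 2*M*(-2 + 3*M))
(-3199 + S(-62))*(2181 + (1771/1404 - 786/1821)) = (-3199 + 2*(-62)*(-2 + 3*(-62)))*(2181 + (1771/1404 - 786/1821)) = (-3199 + 2*(-62)*(-2 - 186))*(2181 + (1771*(1/1404) - 786*1/1821)) = (-3199 + 2*(-62)*(-188))*(2181 + (1771/1404 - 262/607)) = (-3199 + 23312)*(2181 + 707149/852228) = 20113*(1859416417/852228) = 37398442395121/852228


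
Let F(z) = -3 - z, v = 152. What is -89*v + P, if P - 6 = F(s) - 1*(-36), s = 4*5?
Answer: -13509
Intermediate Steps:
s = 20
P = 19 (P = 6 + ((-3 - 1*20) - 1*(-36)) = 6 + ((-3 - 20) + 36) = 6 + (-23 + 36) = 6 + 13 = 19)
-89*v + P = -89*152 + 19 = -13528 + 19 = -13509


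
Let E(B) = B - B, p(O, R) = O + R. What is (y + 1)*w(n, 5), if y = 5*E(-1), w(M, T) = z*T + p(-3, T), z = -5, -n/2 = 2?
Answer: -23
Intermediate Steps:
n = -4 (n = -2*2 = -4)
E(B) = 0
w(M, T) = -3 - 4*T (w(M, T) = -5*T + (-3 + T) = -3 - 4*T)
y = 0 (y = 5*0 = 0)
(y + 1)*w(n, 5) = (0 + 1)*(-3 - 4*5) = 1*(-3 - 20) = 1*(-23) = -23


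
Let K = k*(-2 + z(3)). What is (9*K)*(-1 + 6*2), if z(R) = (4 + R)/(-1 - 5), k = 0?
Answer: 0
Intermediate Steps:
z(R) = -2/3 - R/6 (z(R) = (4 + R)/(-6) = (4 + R)*(-1/6) = -2/3 - R/6)
K = 0 (K = 0*(-2 + (-2/3 - 1/6*3)) = 0*(-2 + (-2/3 - 1/2)) = 0*(-2 - 7/6) = 0*(-19/6) = 0)
(9*K)*(-1 + 6*2) = (9*0)*(-1 + 6*2) = 0*(-1 + 12) = 0*11 = 0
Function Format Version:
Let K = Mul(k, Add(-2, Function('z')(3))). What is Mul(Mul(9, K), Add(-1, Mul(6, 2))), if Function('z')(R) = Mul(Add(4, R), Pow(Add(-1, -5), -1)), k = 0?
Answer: 0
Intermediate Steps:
Function('z')(R) = Add(Rational(-2, 3), Mul(Rational(-1, 6), R)) (Function('z')(R) = Mul(Add(4, R), Pow(-6, -1)) = Mul(Add(4, R), Rational(-1, 6)) = Add(Rational(-2, 3), Mul(Rational(-1, 6), R)))
K = 0 (K = Mul(0, Add(-2, Add(Rational(-2, 3), Mul(Rational(-1, 6), 3)))) = Mul(0, Add(-2, Add(Rational(-2, 3), Rational(-1, 2)))) = Mul(0, Add(-2, Rational(-7, 6))) = Mul(0, Rational(-19, 6)) = 0)
Mul(Mul(9, K), Add(-1, Mul(6, 2))) = Mul(Mul(9, 0), Add(-1, Mul(6, 2))) = Mul(0, Add(-1, 12)) = Mul(0, 11) = 0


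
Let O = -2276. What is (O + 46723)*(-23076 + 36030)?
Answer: 575766438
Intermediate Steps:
(O + 46723)*(-23076 + 36030) = (-2276 + 46723)*(-23076 + 36030) = 44447*12954 = 575766438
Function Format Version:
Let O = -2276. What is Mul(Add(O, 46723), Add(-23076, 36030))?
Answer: 575766438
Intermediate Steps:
Mul(Add(O, 46723), Add(-23076, 36030)) = Mul(Add(-2276, 46723), Add(-23076, 36030)) = Mul(44447, 12954) = 575766438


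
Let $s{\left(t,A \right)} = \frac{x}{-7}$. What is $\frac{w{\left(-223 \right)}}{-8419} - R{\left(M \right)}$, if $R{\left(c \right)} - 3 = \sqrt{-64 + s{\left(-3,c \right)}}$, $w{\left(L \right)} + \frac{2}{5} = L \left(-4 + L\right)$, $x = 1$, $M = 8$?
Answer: $- \frac{379388}{42095} - \frac{i \sqrt{3143}}{7} \approx -9.0127 - 8.0089 i$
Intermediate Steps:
$s{\left(t,A \right)} = - \frac{1}{7}$ ($s{\left(t,A \right)} = 1 \frac{1}{-7} = 1 \left(- \frac{1}{7}\right) = - \frac{1}{7}$)
$w{\left(L \right)} = - \frac{2}{5} + L \left(-4 + L\right)$
$R{\left(c \right)} = 3 + \frac{i \sqrt{3143}}{7}$ ($R{\left(c \right)} = 3 + \sqrt{-64 - \frac{1}{7}} = 3 + \sqrt{- \frac{449}{7}} = 3 + \frac{i \sqrt{3143}}{7}$)
$\frac{w{\left(-223 \right)}}{-8419} - R{\left(M \right)} = \frac{- \frac{2}{5} + \left(-223\right)^{2} - -892}{-8419} - \left(3 + \frac{i \sqrt{3143}}{7}\right) = \left(- \frac{2}{5} + 49729 + 892\right) \left(- \frac{1}{8419}\right) - \left(3 + \frac{i \sqrt{3143}}{7}\right) = \frac{253103}{5} \left(- \frac{1}{8419}\right) - \left(3 + \frac{i \sqrt{3143}}{7}\right) = - \frac{253103}{42095} - \left(3 + \frac{i \sqrt{3143}}{7}\right) = - \frac{379388}{42095} - \frac{i \sqrt{3143}}{7}$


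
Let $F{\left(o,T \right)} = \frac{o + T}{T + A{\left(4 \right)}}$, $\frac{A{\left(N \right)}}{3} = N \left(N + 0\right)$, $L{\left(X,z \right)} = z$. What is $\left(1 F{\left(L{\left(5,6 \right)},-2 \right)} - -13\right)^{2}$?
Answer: $\frac{90601}{529} \approx 171.27$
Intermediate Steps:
$A{\left(N \right)} = 3 N^{2}$ ($A{\left(N \right)} = 3 N \left(N + 0\right) = 3 N N = 3 N^{2}$)
$F{\left(o,T \right)} = \frac{T + o}{48 + T}$ ($F{\left(o,T \right)} = \frac{o + T}{T + 3 \cdot 4^{2}} = \frac{T + o}{T + 3 \cdot 16} = \frac{T + o}{T + 48} = \frac{T + o}{48 + T}$)
$\left(1 F{\left(L{\left(5,6 \right)},-2 \right)} - -13\right)^{2} = \left(1 \frac{-2 + 6}{48 - 2} - -13\right)^{2} = \left(1 \cdot \frac{1}{46} \cdot 4 + \left(-1 + 14\right)\right)^{2} = \left(1 \cdot \frac{1}{46} \cdot 4 + 13\right)^{2} = \left(1 \cdot \frac{2}{23} + 13\right)^{2} = \left(\frac{2}{23} + 13\right)^{2} = \left(\frac{301}{23}\right)^{2} = \frac{90601}{529}$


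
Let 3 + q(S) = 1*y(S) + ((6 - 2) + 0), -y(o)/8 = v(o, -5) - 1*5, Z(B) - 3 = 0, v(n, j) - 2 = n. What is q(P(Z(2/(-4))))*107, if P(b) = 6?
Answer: -2461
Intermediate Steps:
v(n, j) = 2 + n
Z(B) = 3 (Z(B) = 3 + 0 = 3)
y(o) = 24 - 8*o (y(o) = -8*((2 + o) - 1*5) = -8*((2 + o) - 5) = -8*(-3 + o) = 24 - 8*o)
q(S) = 25 - 8*S (q(S) = -3 + (1*(24 - 8*S) + ((6 - 2) + 0)) = -3 + ((24 - 8*S) + (4 + 0)) = -3 + ((24 - 8*S) + 4) = -3 + (28 - 8*S) = 25 - 8*S)
q(P(Z(2/(-4))))*107 = (25 - 8*6)*107 = (25 - 48)*107 = -23*107 = -2461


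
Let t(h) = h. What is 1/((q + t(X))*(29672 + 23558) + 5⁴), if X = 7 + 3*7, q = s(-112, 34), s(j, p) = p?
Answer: 1/3300885 ≈ 3.0295e-7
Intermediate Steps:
q = 34
X = 28 (X = 7 + 21 = 28)
1/((q + t(X))*(29672 + 23558) + 5⁴) = 1/((34 + 28)*(29672 + 23558) + 5⁴) = 1/(62*53230 + 625) = 1/(3300260 + 625) = 1/3300885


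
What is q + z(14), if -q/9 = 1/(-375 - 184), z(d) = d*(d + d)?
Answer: 219137/559 ≈ 392.02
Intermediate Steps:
z(d) = 2*d² (z(d) = d*(2*d) = 2*d²)
q = 9/559 (q = -9/(-375 - 184) = -9/(-559) = -9*(-1/559) = 9/559 ≈ 0.016100)
q + z(14) = 9/559 + 2*14² = 9/559 + 2*196 = 9/559 + 392 = 219137/559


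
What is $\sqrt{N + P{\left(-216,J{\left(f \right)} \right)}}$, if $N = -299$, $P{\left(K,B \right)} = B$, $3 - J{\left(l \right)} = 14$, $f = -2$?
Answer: $i \sqrt{310} \approx 17.607 i$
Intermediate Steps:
$J{\left(l \right)} = -11$ ($J{\left(l \right)} = 3 - 14 = -11$)
$\sqrt{N + P{\left(-216,J{\left(f \right)} \right)}} = \sqrt{-299 - 11} = \sqrt{-310} = i \sqrt{310}$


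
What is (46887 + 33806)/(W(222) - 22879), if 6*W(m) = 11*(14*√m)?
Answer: -178662111/50642167 - 200431*√222/50642167 ≈ -3.5869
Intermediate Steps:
W(m) = 77*√m/3 (W(m) = (11*(14*√m))/6 = (154*√m)/6 = 77*√m/3)
(46887 + 33806)/(W(222) - 22879) = (46887 + 33806)/(77*√222/3 - 22879) = 80693/(-22879 + 77*√222/3)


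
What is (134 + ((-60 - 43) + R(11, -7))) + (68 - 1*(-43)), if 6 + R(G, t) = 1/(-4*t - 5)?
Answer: 3129/23 ≈ 136.04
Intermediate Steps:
R(G, t) = -6 + 1/(-5 - 4*t) (R(G, t) = -6 + 1/(-4*t - 5) = -6 + 1/(-5 - 4*t))
(134 + ((-60 - 43) + R(11, -7))) + (68 - 1*(-43)) = (134 + ((-60 - 43) + (-31 - 24*(-7))/(5 + 4*(-7)))) + (68 - 1*(-43)) = (134 + (-103 + (-31 + 168)/(5 - 28))) + (68 + 43) = (134 + (-103 + 137/(-23))) + 111 = (134 + (-103 - 1/23*137)) + 111 = (134 + (-103 - 137/23)) + 111 = (134 - 2506/23) + 111 = 576/23 + 111 = 3129/23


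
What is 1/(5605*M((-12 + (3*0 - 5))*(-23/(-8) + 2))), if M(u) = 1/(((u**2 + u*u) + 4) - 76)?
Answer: 87453/35872 ≈ 2.4379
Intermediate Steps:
M(u) = 1/(-72 + 2*u**2) (M(u) = 1/(((u**2 + u**2) + 4) - 76) = 1/((2*u**2 + 4) - 76) = 1/((4 + 2*u**2) - 76) = 1/(-72 + 2*u**2))
1/(5605*M((-12 + (3*0 - 5))*(-23/(-8) + 2))) = 1/(5605*((1/(2*(-36 + ((-12 + (3*0 - 5))*(-23/(-8) + 2))**2))))) = 1/(5605*((1/(2*(-36 + ((-12 + (0 - 5))*(-23*(-1/8) + 2))**2))))) = 1/(5605*((1/(2*(-36 + ((-12 - 5)*(23/8 + 2))**2))))) = 1/(5605*((1/(2*(-36 + (-17*39/8)**2))))) = 1/(5605*((1/(2*(-36 + (-663/8)**2))))) = 1/(5605*((1/(2*(-36 + 439569/64))))) = 1/(5605*((1/(2*(437265/64))))) = 1/(5605*(((1/2)*(64/437265)))) = 1/(5605*(32/437265)) = (1/5605)*(437265/32) = 87453/35872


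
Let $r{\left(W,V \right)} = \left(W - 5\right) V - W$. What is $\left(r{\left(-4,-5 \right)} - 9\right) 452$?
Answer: $18080$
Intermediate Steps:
$r{\left(W,V \right)} = - W + V \left(-5 + W\right)$ ($r{\left(W,V \right)} = \left(-5 + W\right) V - W = V \left(-5 + W\right) - W = - W + V \left(-5 + W\right)$)
$\left(r{\left(-4,-5 \right)} - 9\right) 452 = \left(\left(\left(-1\right) \left(-4\right) - -25 - -20\right) - 9\right) 452 = \left(\left(4 + 25 + 20\right) - 9\right) 452 = \left(49 - 9\right) 452 = 40 \cdot 452 = 18080$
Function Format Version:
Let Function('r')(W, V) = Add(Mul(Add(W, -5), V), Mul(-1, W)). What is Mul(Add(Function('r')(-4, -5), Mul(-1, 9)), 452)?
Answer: 18080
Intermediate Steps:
Function('r')(W, V) = Add(Mul(-1, W), Mul(V, Add(-5, W))) (Function('r')(W, V) = Add(Mul(Add(-5, W), V), Mul(-1, W)) = Add(Mul(V, Add(-5, W)), Mul(-1, W)) = Add(Mul(-1, W), Mul(V, Add(-5, W))))
Mul(Add(Function('r')(-4, -5), Mul(-1, 9)), 452) = Mul(Add(Add(Mul(-1, -4), Mul(-5, -5), Mul(-5, -4)), Mul(-1, 9)), 452) = Mul(Add(Add(4, 25, 20), -9), 452) = Mul(Add(49, -9), 452) = Mul(40, 452) = 18080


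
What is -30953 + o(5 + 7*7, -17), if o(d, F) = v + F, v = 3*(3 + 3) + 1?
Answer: -30951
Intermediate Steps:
v = 19 (v = 3*6 + 1 = 18 + 1 = 19)
o(d, F) = 19 + F
-30953 + o(5 + 7*7, -17) = -30953 + (19 - 17) = -30953 + 2 = -30951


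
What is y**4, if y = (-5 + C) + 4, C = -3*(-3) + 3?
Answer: 14641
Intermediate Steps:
C = 12 (C = 9 + 3 = 12)
y = 11 (y = (-5 + 12) + 4 = 7 + 4 = 11)
y**4 = 11**4 = 14641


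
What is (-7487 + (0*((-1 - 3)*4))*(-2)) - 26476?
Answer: -33963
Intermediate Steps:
(-7487 + (0*((-1 - 3)*4))*(-2)) - 26476 = (-7487 + (0*(-4*4))*(-2)) - 26476 = (-7487 + (0*(-16))*(-2)) - 26476 = (-7487 + 0*(-2)) - 26476 = (-7487 + 0) - 26476 = -7487 - 26476 = -33963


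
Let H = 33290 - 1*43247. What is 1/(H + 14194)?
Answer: 1/4237 ≈ 0.00023602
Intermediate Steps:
H = -9957 (H = 33290 - 43247 = -9957)
1/(H + 14194) = 1/(-9957 + 14194) = 1/4237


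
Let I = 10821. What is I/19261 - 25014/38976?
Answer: -10005893/125119456 ≈ -0.079971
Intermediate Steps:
I/19261 - 25014/38976 = 10821/19261 - 25014/38976 = 10821*(1/19261) - 25014*1/38976 = 10821/19261 - 4169/6496 = -10005893/125119456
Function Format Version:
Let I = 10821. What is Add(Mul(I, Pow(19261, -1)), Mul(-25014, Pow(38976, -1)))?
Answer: Rational(-10005893, 125119456) ≈ -0.079971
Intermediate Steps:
Add(Mul(I, Pow(19261, -1)), Mul(-25014, Pow(38976, -1))) = Add(Mul(10821, Pow(19261, -1)), Mul(-25014, Pow(38976, -1))) = Add(Mul(10821, Rational(1, 19261)), Mul(-25014, Rational(1, 38976))) = Add(Rational(10821, 19261), Rational(-4169, 6496)) = Rational(-10005893, 125119456)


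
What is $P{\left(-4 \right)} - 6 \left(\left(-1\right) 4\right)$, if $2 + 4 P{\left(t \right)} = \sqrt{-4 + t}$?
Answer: $\frac{47}{2} + \frac{i \sqrt{2}}{2} \approx 23.5 + 0.70711 i$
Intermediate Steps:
$P{\left(t \right)} = - \frac{1}{2} + \frac{\sqrt{-4 + t}}{4}$
$P{\left(-4 \right)} - 6 \left(\left(-1\right) 4\right) = \left(- \frac{1}{2} + \frac{\sqrt{-4 - 4}}{4}\right) - 6 \left(\left(-1\right) 4\right) = \left(- \frac{1}{2} + \frac{\sqrt{-8}}{4}\right) - -24 = \left(- \frac{1}{2} + \frac{2 i \sqrt{2}}{4}\right) + 24 = \left(- \frac{1}{2} + \frac{i \sqrt{2}}{2}\right) + 24 = \frac{47}{2} + \frac{i \sqrt{2}}{2}$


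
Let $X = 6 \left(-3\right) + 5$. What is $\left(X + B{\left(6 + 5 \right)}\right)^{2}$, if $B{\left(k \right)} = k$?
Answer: $4$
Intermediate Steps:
$X = -13$ ($X = -18 + 5 = -13$)
$\left(X + B{\left(6 + 5 \right)}\right)^{2} = \left(-13 + \left(6 + 5\right)\right)^{2} = \left(-13 + 11\right)^{2} = \left(-2\right)^{2} = 4$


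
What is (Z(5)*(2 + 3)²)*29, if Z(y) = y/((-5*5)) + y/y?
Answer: 580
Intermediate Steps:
Z(y) = 1 - y/25 (Z(y) = y/(-25) + 1 = y*(-1/25) + 1 = -y/25 + 1 = 1 - y/25)
(Z(5)*(2 + 3)²)*29 = ((1 - 1/25*5)*(2 + 3)²)*29 = ((1 - ⅕)*5²)*29 = ((⅘)*25)*29 = 20*29 = 580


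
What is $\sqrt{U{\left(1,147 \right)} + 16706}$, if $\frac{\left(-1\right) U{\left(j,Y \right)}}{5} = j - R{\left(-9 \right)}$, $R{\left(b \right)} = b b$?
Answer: $\sqrt{17106} \approx 130.79$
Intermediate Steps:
$R{\left(b \right)} = b^{2}$
$U{\left(j,Y \right)} = 405 - 5 j$ ($U{\left(j,Y \right)} = - 5 \left(j - \left(-9\right)^{2}\right) = - 5 \left(j - 81\right) = - 5 \left(-81 + j\right) = 405 - 5 j$)
$\sqrt{U{\left(1,147 \right)} + 16706} = \sqrt{\left(405 - 5\right) + 16706} = \sqrt{400 + 16706} = \sqrt{17106}$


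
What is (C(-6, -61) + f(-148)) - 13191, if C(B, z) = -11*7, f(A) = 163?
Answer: -13105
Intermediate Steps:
C(B, z) = -77
(C(-6, -61) + f(-148)) - 13191 = (-77 + 163) - 13191 = 86 - 13191 = -13105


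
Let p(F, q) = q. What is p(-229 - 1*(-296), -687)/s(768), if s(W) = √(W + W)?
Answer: -229*√6/32 ≈ -17.529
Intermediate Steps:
s(W) = √2*√W (s(W) = √(2*W) = √2*√W)
p(-229 - 1*(-296), -687)/s(768) = -687*√6/96 = -229*√6/32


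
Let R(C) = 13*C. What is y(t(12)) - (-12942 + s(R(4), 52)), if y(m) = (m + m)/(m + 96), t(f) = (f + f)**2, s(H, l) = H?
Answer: 90242/7 ≈ 12892.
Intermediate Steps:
t(f) = 4*f**2 (t(f) = (2*f)**2 = 4*f**2)
y(m) = 2*m/(96 + m) (y(m) = (2*m)/(96 + m) = 2*m/(96 + m))
y(t(12)) - (-12942 + s(R(4), 52)) = 2*(4*12**2)/(96 + 4*12**2) - (-12942 + 13*4) = 2*(4*144)/(96 + 4*144) - (-12942 + 52) = 2*576/(96 + 576) - 1*(-12890) = 2*576/672 + 12890 = 2*576*(1/672) + 12890 = 12/7 + 12890 = 90242/7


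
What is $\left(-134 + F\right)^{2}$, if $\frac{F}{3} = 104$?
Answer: $31684$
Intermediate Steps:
$F = 312$ ($F = 3 \cdot 104 = 312$)
$\left(-134 + F\right)^{2} = \left(-134 + 312\right)^{2} = 178^{2} = 31684$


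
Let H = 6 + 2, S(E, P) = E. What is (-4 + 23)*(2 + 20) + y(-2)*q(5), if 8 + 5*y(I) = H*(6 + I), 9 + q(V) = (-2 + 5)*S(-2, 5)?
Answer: 346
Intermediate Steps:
H = 8
q(V) = -15 (q(V) = -9 + (-2 + 5)*(-2) = -9 + 3*(-2) = -9 - 6 = -15)
y(I) = 8 + 8*I/5 (y(I) = -8/5 + (8*(6 + I))/5 = -8/5 + (48 + 8*I)/5 = -8/5 + (48/5 + 8*I/5) = 8 + 8*I/5)
(-4 + 23)*(2 + 20) + y(-2)*q(5) = (-4 + 23)*(2 + 20) + (8 + (8/5)*(-2))*(-15) = 19*22 + (8 - 16/5)*(-15) = 418 + (24/5)*(-15) = 418 - 72 = 346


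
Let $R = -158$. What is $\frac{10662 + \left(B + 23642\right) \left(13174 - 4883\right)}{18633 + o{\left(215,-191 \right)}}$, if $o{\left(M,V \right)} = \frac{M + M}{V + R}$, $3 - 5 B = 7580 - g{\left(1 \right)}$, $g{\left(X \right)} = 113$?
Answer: $\frac{320468690204}{32512435} \approx 9856.8$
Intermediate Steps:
$B = - \frac{7464}{5}$ ($B = \frac{3}{5} - \frac{7580 - 113}{5} = \frac{3}{5} - \frac{7467}{5} = - \frac{7464}{5} \approx -1492.8$)
$o{\left(M,V \right)} = \frac{2 M}{-158 + V}$ ($o{\left(M,V \right)} = \frac{M + M}{V - 158} = \frac{2 M}{-158 + V}$)
$\frac{10662 + \left(B + 23642\right) \left(13174 - 4883\right)}{18633 + o{\left(215,-191 \right)}} = \frac{10662 + \left(- \frac{7464}{5} + 23642\right) \left(13174 - 4883\right)}{18633 + 2 \cdot 215 \frac{1}{-158 - 191}} = \frac{10662 + \frac{110746}{5} \cdot 8291}{18633 + 2 \cdot 215 \frac{1}{-349}} = \frac{10662 + \frac{918195086}{5}}{18633 + 2 \cdot 215 \left(- \frac{1}{349}\right)} = \frac{918248396}{5 \left(18633 - \frac{430}{349}\right)} = \frac{918248396}{5 \cdot \frac{6502487}{349}} = \frac{918248396}{5} \cdot \frac{349}{6502487} = \frac{320468690204}{32512435}$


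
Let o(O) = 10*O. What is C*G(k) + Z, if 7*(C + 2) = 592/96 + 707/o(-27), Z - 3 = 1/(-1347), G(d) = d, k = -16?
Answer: 11409224/424305 ≈ 26.889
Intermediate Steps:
Z = 4040/1347 (Z = 3 + 1/(-1347) = 3 - 1/1347 = 4040/1347 ≈ 2.9993)
C = -1411/945 (C = -2 + (592/96 + 707/((10*(-27))))/7 = -2 + (592*(1/96) + 707/(-270))/7 = -2 + (37/6 + 707*(-1/270))/7 = -2 + (37/6 - 707/270)/7 = -2 + (⅐)*(479/135) = -2 + 479/945 = -1411/945 ≈ -1.4931)
C*G(k) + Z = -1411/945*(-16) + 4040/1347 = 22576/945 + 4040/1347 = 11409224/424305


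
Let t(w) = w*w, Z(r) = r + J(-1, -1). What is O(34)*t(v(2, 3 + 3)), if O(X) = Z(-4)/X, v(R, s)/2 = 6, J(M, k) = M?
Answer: -360/17 ≈ -21.176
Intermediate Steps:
v(R, s) = 12 (v(R, s) = 2*6 = 12)
Z(r) = -1 + r (Z(r) = r - 1 = -1 + r)
t(w) = w²
O(X) = -5/X (O(X) = (-1 - 4)/X = -5/X)
O(34)*t(v(2, 3 + 3)) = -5/34*12² = -5*1/34*144 = -5/34*144 = -360/17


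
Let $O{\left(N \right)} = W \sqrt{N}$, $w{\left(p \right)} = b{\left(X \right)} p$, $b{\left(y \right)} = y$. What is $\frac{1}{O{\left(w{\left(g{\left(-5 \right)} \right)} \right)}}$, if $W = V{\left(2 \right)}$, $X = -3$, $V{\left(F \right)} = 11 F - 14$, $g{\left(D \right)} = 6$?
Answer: $- \frac{i \sqrt{2}}{48} \approx - 0.029463 i$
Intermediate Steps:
$V{\left(F \right)} = -14 + 11 F$
$W = 8$ ($W = -14 + 11 \cdot 2 = -14 + 22 = 8$)
$w{\left(p \right)} = - 3 p$
$O{\left(N \right)} = 8 \sqrt{N}$
$\frac{1}{O{\left(w{\left(g{\left(-5 \right)} \right)} \right)}} = \frac{1}{8 \sqrt{\left(-3\right) 6}} = \frac{1}{8 \sqrt{-18}} = \frac{1}{8 \cdot 3 i \sqrt{2}} = \frac{1}{24 i \sqrt{2}} = - \frac{i \sqrt{2}}{48}$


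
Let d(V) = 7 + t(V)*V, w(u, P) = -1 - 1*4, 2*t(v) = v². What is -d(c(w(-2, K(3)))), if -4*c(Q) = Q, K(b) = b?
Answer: -1021/128 ≈ -7.9766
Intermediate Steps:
t(v) = v²/2
w(u, P) = -5 (w(u, P) = -1 - 4 = -5)
c(Q) = -Q/4
d(V) = 7 + V³/2 (d(V) = 7 + (V²/2)*V = 7 + V³/2)
-d(c(w(-2, K(3)))) = -(7 + (-¼*(-5))³/2) = -(7 + (5/4)³/2) = -(7 + (½)*(125/64)) = -(7 + 125/128) = -1*1021/128 = -1021/128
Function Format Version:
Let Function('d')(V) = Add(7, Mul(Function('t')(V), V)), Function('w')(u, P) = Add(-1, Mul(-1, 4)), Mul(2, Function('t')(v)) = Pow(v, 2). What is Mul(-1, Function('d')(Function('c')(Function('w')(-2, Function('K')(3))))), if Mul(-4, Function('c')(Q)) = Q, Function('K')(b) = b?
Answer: Rational(-1021, 128) ≈ -7.9766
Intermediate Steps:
Function('t')(v) = Mul(Rational(1, 2), Pow(v, 2))
Function('w')(u, P) = -5 (Function('w')(u, P) = Add(-1, -4) = -5)
Function('c')(Q) = Mul(Rational(-1, 4), Q)
Function('d')(V) = Add(7, Mul(Rational(1, 2), Pow(V, 3))) (Function('d')(V) = Add(7, Mul(Mul(Rational(1, 2), Pow(V, 2)), V)) = Add(7, Mul(Rational(1, 2), Pow(V, 3))))
Mul(-1, Function('d')(Function('c')(Function('w')(-2, Function('K')(3))))) = Mul(-1, Add(7, Mul(Rational(1, 2), Pow(Mul(Rational(-1, 4), -5), 3)))) = Mul(-1, Add(7, Mul(Rational(1, 2), Pow(Rational(5, 4), 3)))) = Mul(-1, Add(7, Mul(Rational(1, 2), Rational(125, 64)))) = Mul(-1, Add(7, Rational(125, 128))) = Mul(-1, Rational(1021, 128)) = Rational(-1021, 128)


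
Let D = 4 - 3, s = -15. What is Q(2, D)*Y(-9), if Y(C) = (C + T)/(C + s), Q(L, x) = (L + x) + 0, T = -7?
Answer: 2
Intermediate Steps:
D = 1
Q(L, x) = L + x
Y(C) = (-7 + C)/(-15 + C) (Y(C) = (C - 7)/(C - 15) = (-7 + C)/(-15 + C))
Q(2, D)*Y(-9) = (2 + 1)*((-7 - 9)/(-15 - 9)) = 3*(-16/(-24)) = 3*(-1/24*(-16)) = 3*(⅔) = 2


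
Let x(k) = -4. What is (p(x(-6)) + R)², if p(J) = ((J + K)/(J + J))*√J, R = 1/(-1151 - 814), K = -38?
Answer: (2 - 41265*I)²/15444900 ≈ -110.25 - 0.010687*I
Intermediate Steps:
R = -1/1965 (R = 1/(-1965) = -1/1965 ≈ -0.00050891)
p(J) = (-38 + J)/(2*√J) (p(J) = ((J - 38)/(J + J))*√J = ((-38 + J)/((2*J)))*√J = ((-38 + J)*(1/(2*J)))*√J = ((-38 + J)/(2*J))*√J = (-38 + J)/(2*√J))
(p(x(-6)) + R)² = ((-38 - 4)/(2*√(-4)) - 1/1965)² = ((½)*(-I/2)*(-42) - 1/1965)² = (21*I/2 - 1/1965)² = (-1/1965 + 21*I/2)²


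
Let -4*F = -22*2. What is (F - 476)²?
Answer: 216225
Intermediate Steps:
F = 11 (F = -(-11)*2/2 = -¼*(-44) = 11)
(F - 476)² = (11 - 476)² = (-465)² = 216225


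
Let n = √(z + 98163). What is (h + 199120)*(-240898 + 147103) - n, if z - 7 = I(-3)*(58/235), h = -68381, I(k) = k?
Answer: -12262664505 - 4*√338837335/235 ≈ -1.2263e+10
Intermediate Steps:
z = 1471/235 (z = 7 - 174/235 = 1471/235 ≈ 6.2596)
n = 4*√338837335/235 (n = √(1471/235 + 98163) = √(23069776/235) = 4*√338837335/235 ≈ 313.32)
(h + 199120)*(-240898 + 147103) - n = (-68381 + 199120)*(-240898 + 147103) - 4*√338837335/235 = 130739*(-93795) - 4*√338837335/235 = -12262664505 - 4*√338837335/235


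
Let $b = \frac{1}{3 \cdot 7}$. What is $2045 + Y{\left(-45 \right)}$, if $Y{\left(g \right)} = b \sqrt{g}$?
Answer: $2045 + \frac{i \sqrt{5}}{7} \approx 2045.0 + 0.31944 i$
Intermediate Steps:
$b = \frac{1}{21} \approx 0.047619$
$Y{\left(g \right)} = \frac{\sqrt{g}}{21}$
$2045 + Y{\left(-45 \right)} = 2045 + \frac{\sqrt{-45}}{21} = 2045 + \frac{3 i \sqrt{5}}{21} = 2045 + \frac{i \sqrt{5}}{7}$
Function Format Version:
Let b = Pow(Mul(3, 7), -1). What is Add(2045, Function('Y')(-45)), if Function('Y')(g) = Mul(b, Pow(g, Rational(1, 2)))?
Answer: Add(2045, Mul(Rational(1, 7), I, Pow(5, Rational(1, 2)))) ≈ Add(2045.0, Mul(0.31944, I))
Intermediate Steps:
b = Rational(1, 21) (b = Pow(21, -1) = Rational(1, 21) ≈ 0.047619)
Function('Y')(g) = Mul(Rational(1, 21), Pow(g, Rational(1, 2)))
Add(2045, Function('Y')(-45)) = Add(2045, Mul(Rational(1, 21), Pow(-45, Rational(1, 2)))) = Add(2045, Mul(Rational(1, 21), Mul(3, I, Pow(5, Rational(1, 2))))) = Add(2045, Mul(Rational(1, 7), I, Pow(5, Rational(1, 2))))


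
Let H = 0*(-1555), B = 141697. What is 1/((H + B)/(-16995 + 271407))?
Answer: 254412/141697 ≈ 1.7955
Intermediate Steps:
H = 0
1/((H + B)/(-16995 + 271407)) = 1/((0 + 141697)/(-16995 + 271407)) = 1/(141697/254412) = 254412/141697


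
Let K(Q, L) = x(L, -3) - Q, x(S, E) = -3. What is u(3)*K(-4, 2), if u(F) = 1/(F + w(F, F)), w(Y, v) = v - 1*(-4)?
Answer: ⅒ ≈ 0.10000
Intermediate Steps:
w(Y, v) = 4 + v (w(Y, v) = v + 4 = 4 + v)
K(Q, L) = -3 - Q
u(F) = 1/(4 + 2*F) (u(F) = 1/(F + (4 + F)) = 1/(4 + 2*F))
u(3)*K(-4, 2) = (1/(2*(2 + 3)))*(-3 - 1*(-4)) = ((½)/5)*(-3 + 4) = ((½)*(⅕))*1 = (⅒)*1 = ⅒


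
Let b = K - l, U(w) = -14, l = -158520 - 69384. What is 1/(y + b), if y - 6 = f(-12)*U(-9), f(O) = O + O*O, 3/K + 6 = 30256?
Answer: 30250/6838375503 ≈ 4.4236e-6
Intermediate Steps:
l = -227904
K = 3/30250 (K = 3/(-6 + 30256) = 3/30250 ≈ 9.9174e-5)
f(O) = O + O**2
b = 6894096003/30250 (b = 3/30250 - 1*(-227904) = 3/30250 + 227904 = 6894096003/30250 ≈ 2.2790e+5)
y = -1842 (y = 6 - 12*(1 - 12)*(-14) = 6 - 12*(-11)*(-14) = 6 + 132*(-14) = 6 - 1848 = -1842)
1/(y + b) = 1/(-1842 + 6894096003/30250) = 1/(6838375503/30250) = 30250/6838375503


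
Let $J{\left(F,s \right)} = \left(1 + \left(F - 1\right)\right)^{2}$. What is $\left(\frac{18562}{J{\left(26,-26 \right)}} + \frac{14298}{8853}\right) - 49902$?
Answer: $- \frac{3826550149}{76726} \approx -49873.0$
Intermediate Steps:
$J{\left(F,s \right)} = F^{2}$ ($J{\left(F,s \right)} = \left(1 + \left(-1 + F\right)\right)^{2} = F^{2}$)
$\left(\frac{18562}{J{\left(26,-26 \right)}} + \frac{14298}{8853}\right) - 49902 = \left(\frac{18562}{26^{2}} + \frac{14298}{8853}\right) - 49902 = \left(\frac{18562}{676} + 14298 \cdot \frac{1}{8853}\right) - 49902 = \left(18562 \cdot \frac{1}{676} + \frac{4766}{2951}\right) - 49902 = \left(\frac{9281}{338} + \frac{4766}{2951}\right) - 49902 = \frac{2230703}{76726} - 49902 = - \frac{3826550149}{76726}$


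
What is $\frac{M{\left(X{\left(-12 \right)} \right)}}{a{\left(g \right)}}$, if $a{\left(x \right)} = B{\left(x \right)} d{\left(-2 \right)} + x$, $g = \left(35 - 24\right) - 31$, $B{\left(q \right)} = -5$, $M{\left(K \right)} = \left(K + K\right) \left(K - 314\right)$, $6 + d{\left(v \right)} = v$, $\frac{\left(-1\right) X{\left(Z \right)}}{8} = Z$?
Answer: $- \frac{10464}{5} \approx -2092.8$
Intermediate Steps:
$X{\left(Z \right)} = - 8 Z$
$d{\left(v \right)} = -6 + v$
$M{\left(K \right)} = 2 K \left(-314 + K\right)$
$g = -20$ ($g = 11 - 31 = -20$)
$a{\left(x \right)} = 40 + x$ ($a{\left(x \right)} = - 5 \left(-6 - 2\right) + x = \left(-5\right) \left(-8\right) + x = 40 + x$)
$\frac{M{\left(X{\left(-12 \right)} \right)}}{a{\left(g \right)}} = \frac{2 \left(\left(-8\right) \left(-12\right)\right) \left(-314 - -96\right)}{40 - 20} = \frac{2 \cdot 96 \left(-314 + 96\right)}{20} = 2 \cdot 96 \left(-218\right) \frac{1}{20} = \left(-41856\right) \frac{1}{20} = - \frac{10464}{5}$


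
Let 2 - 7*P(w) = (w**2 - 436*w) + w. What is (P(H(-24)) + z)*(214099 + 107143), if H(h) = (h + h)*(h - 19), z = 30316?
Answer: -144560827452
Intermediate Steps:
H(h) = 2*h*(-19 + h) (H(h) = (2*h)*(-19 + h) = 2*h*(-19 + h))
P(w) = 2/7 - w**2/7 + 435*w/7 (P(w) = 2/7 - ((w**2 - 436*w) + w)/7 = 2/7 - (w**2 - 435*w)/7 = 2/7 + (-w**2/7 + 435*w/7) = 2/7 - w**2/7 + 435*w/7)
(P(H(-24)) + z)*(214099 + 107143) = ((2/7 - 2304*(-19 - 24)**2/7 + 435*(2*(-24)*(-19 - 24))/7) + 30316)*(214099 + 107143) = ((2/7 - (2*(-24)*(-43))**2/7 + 435*(2*(-24)*(-43))/7) + 30316)*321242 = ((2/7 - 1/7*2064**2 + (435/7)*2064) + 30316)*321242 = ((2/7 - 1/7*4260096 + 897840/7) + 30316)*321242 = ((2/7 - 4260096/7 + 897840/7) + 30316)*321242 = (-480322 + 30316)*321242 = -450006*321242 = -144560827452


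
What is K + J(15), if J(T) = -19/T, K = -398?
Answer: -5989/15 ≈ -399.27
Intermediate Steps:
K + J(15) = -398 - 19/15 = -5989/15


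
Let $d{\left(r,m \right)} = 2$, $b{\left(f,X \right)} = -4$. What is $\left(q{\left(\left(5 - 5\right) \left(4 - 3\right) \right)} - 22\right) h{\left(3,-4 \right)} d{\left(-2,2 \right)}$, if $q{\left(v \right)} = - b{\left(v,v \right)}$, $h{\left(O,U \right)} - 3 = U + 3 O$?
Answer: $-288$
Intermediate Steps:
$h{\left(O,U \right)} = 3 + U + 3 O$ ($h{\left(O,U \right)} = 3 + \left(U + 3 O\right) = 3 + U + 3 O$)
$q{\left(v \right)} = 4$ ($q{\left(v \right)} = \left(-1\right) \left(-4\right) = 4$)
$\left(q{\left(\left(5 - 5\right) \left(4 - 3\right) \right)} - 22\right) h{\left(3,-4 \right)} d{\left(-2,2 \right)} = \left(4 - 22\right) \left(3 - 4 + 3 \cdot 3\right) 2 = - 18 \left(3 - 4 + 9\right) 2 = \left(-18\right) 8 \cdot 2 = \left(-144\right) 2 = -288$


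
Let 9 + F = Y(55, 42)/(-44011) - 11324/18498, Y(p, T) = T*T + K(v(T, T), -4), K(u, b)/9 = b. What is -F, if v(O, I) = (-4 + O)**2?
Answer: 3928692205/407057739 ≈ 9.6514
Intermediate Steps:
K(u, b) = 9*b
Y(p, T) = -36 + T**2 (Y(p, T) = T*T + 9*(-4) = T**2 - 36 = -36 + T**2)
F = -3928692205/407057739 (F = -9 + ((-36 + 42**2)/(-44011) - 11324/18498) = -9 + ((-36 + 1764)*(-1/44011) - 11324*1/18498) = -9 + (1728*(-1/44011) - 5662/9249) = -9 + (-1728/44011 - 5662/9249) = -9 - 265172554/407057739 = -3928692205/407057739 ≈ -9.6514)
-F = -1*(-3928692205/407057739) = 3928692205/407057739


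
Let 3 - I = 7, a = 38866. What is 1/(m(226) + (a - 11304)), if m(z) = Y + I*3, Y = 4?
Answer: 1/27554 ≈ 3.6292e-5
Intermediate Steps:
I = -4 (I = 3 - 1*7 = 3 - 7 = -4)
m(z) = -8 (m(z) = 4 - 4*3 = 4 - 12 = -8)
1/(m(226) + (a - 11304)) = 1/(-8 + (38866 - 11304)) = 1/(-8 + 27562) = 1/27554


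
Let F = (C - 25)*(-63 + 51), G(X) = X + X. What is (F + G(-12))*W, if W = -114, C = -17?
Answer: -54720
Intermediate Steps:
G(X) = 2*X
F = 504 (F = (-17 - 25)*(-63 + 51) = -42*(-12) = 504)
(F + G(-12))*W = (504 + 2*(-12))*(-114) = (504 - 24)*(-114) = 480*(-114) = -54720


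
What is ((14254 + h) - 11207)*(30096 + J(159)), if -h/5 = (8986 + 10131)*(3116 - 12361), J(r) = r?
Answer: 26735931184860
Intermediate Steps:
h = 883683325 (h = -5*(8986 + 10131)*(3116 - 12361) = -95585*(-9245) = -5*(-176736665) = 883683325)
((14254 + h) - 11207)*(30096 + J(159)) = ((14254 + 883683325) - 11207)*(30096 + 159) = (883697579 - 11207)*30255 = 883686372*30255 = 26735931184860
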